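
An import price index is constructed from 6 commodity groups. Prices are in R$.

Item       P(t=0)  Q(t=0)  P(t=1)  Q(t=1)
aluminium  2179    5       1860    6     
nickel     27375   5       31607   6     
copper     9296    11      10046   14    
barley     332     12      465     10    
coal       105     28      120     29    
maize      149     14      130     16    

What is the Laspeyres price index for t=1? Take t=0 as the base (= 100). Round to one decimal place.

Laspeyres price index uses base-period quantities as weights.
ΣP(t=1)·Q(t=0) = 1860×5 + 31607×5 + 10046×11 + 465×12 + 120×28 + 130×14 = 9300 + 158035 + 110506 + 5580 + 3360 + 1820 = 288601
ΣP(t=0)·Q(t=0) = 2179×5 + 27375×5 + 9296×11 + 332×12 + 105×28 + 149×14 = 10895 + 136875 + 102256 + 3984 + 2940 + 2086 = 259036
Index = 288601 / 259036 × 100 = 111.4135

111.4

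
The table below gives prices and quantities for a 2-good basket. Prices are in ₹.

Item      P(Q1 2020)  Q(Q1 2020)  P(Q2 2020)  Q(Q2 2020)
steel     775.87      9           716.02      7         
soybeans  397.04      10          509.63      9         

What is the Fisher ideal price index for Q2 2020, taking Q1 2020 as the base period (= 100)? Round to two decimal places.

Laspeyres component (base-period weights):
ΣP(Q2 2020)Q(Q1 2020) = 716.02×9 + 509.63×10 = 6444.18 + 5096.3 = 11540.48
ΣP(Q1 2020)Q(Q1 2020) = 775.87×9 + 397.04×10 = 6982.83 + 3970.4 = 10953.23
L = 11540.48 / 10953.23 × 100 = 105.3614
Paasche component (current-period weights):
ΣP(Q2 2020)Q(Q2 2020) = 716.02×7 + 509.63×9 = 5012.14 + 4586.67 = 9598.81
ΣP(Q1 2020)Q(Q2 2020) = 775.87×7 + 397.04×9 = 5431.09 + 3573.36 = 9004.45
P = 9598.81 / 9004.45 × 100 = 106.6007
Fisher = √(L × P) = √(105.3614 × 106.6007) = 105.9793

105.98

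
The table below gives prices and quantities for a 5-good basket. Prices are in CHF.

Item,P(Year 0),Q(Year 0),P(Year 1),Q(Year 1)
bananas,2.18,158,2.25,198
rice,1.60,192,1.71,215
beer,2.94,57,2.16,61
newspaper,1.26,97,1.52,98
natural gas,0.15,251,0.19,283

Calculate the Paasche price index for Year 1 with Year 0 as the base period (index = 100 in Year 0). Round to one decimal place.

Paasche price index uses current-period quantities as weights.
ΣP(Year 1)·Q(Year 1) = 2.25×198 + 1.71×215 + 2.16×61 + 1.52×98 + 0.19×283 = 445.5 + 367.65 + 131.76 + 148.96 + 53.77 = 1147.64
ΣP(Year 0)·Q(Year 1) = 2.18×198 + 1.60×215 + 2.94×61 + 1.26×98 + 0.15×283 = 431.64 + 344 + 179.34 + 123.48 + 42.45 = 1120.91
Index = 1147.64 / 1120.91 × 100 = 102.3847

102.4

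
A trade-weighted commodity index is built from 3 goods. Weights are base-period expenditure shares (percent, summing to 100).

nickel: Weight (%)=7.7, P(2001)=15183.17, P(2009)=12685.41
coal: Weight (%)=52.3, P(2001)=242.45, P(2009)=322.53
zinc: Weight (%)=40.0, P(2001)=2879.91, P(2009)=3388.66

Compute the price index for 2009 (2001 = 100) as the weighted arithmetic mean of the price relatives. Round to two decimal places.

123.07

nickel: 7.7 × (12685.41/15183.17) = 7.7 × 0.835492 = 6.4333
coal: 52.3 × (322.53/242.45) = 52.3 × 1.330295 = 69.5744
zinc: 40.0 × (3388.66/2879.91) = 40.0 × 1.176655 = 47.0662
Index = Σ wᵢ·(p₁ᵢ/p₀ᵢ) = 6.4333 + 69.5744 + 47.0662 = 123.0739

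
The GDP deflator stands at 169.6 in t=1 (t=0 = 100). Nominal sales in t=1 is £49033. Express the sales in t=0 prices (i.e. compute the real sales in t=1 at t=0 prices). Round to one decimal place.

Real = Nominal ÷ (Index/100) = 49033 ÷ (169.6/100)
     = 49033 ÷ 1.696 = 28910.9670

28911.0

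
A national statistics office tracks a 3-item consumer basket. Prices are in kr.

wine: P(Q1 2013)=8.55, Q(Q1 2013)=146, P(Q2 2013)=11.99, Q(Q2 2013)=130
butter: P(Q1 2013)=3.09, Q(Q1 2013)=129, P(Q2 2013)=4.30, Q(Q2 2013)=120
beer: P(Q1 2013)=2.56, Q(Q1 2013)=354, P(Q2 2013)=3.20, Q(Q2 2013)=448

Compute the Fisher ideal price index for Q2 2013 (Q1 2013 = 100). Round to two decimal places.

134.05

Laspeyres component (base-period weights):
ΣP(Q2 2013)Q(Q1 2013) = 11.99×146 + 4.30×129 + 3.20×354 = 1750.54 + 554.7 + 1132.8 = 3438.04
ΣP(Q1 2013)Q(Q1 2013) = 8.55×146 + 3.09×129 + 2.56×354 = 1248.3 + 398.61 + 906.24 = 2553.15
L = 3438.04 / 2553.15 × 100 = 134.6588
Paasche component (current-period weights):
ΣP(Q2 2013)Q(Q2 2013) = 11.99×130 + 4.30×120 + 3.20×448 = 1558.7 + 516 + 1433.6 = 3508.3
ΣP(Q1 2013)Q(Q2 2013) = 8.55×130 + 3.09×120 + 2.56×448 = 1111.5 + 370.8 + 1146.88 = 2629.18
P = 3508.3 / 2629.18 × 100 = 133.4370
Fisher = √(L × P) = √(134.6588 × 133.4370) = 134.0465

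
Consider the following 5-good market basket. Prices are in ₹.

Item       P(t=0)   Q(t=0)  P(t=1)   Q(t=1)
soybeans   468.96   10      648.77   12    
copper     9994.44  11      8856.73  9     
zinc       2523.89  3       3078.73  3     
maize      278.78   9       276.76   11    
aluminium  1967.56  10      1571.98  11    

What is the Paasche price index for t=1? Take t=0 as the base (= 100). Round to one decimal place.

91.6

Paasche price index uses current-period quantities as weights.
ΣP(t=1)·Q(t=1) = 648.77×12 + 8856.73×9 + 3078.73×3 + 276.76×11 + 1571.98×11 = 7785.24 + 79710.57 + 9236.19 + 3044.36 + 17291.78 = 117068.14
ΣP(t=0)·Q(t=1) = 468.96×12 + 9994.44×9 + 2523.89×3 + 278.78×11 + 1967.56×11 = 5627.52 + 89949.96 + 7571.67 + 3066.58 + 21643.16 = 127858.89
Index = 117068.14 / 127858.89 × 100 = 91.5604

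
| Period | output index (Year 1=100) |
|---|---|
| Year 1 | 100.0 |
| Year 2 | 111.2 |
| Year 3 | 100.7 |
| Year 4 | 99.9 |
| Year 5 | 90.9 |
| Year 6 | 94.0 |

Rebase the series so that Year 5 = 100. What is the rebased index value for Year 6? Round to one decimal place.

Rebased(Year 6) = 94.0 / 90.9 × 100 = 103.4103

103.4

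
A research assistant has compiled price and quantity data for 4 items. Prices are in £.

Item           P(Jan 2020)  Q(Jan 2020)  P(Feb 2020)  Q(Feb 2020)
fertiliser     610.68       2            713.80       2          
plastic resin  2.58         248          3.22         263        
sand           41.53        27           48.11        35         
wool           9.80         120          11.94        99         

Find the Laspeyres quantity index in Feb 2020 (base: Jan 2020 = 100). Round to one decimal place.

104.0

Laspeyres quantity index uses base-period prices as weights.
ΣP(Jan 2020)·Q(Feb 2020) = 610.68×2 + 2.58×263 + 41.53×35 + 9.80×99 = 1221.36 + 678.54 + 1453.55 + 970.2 = 4323.65
ΣP(Jan 2020)·Q(Jan 2020) = 610.68×2 + 2.58×248 + 41.53×27 + 9.80×120 = 1221.36 + 639.84 + 1121.31 + 1176 = 4158.51
Index = 4323.65 / 4158.51 × 100 = 103.9711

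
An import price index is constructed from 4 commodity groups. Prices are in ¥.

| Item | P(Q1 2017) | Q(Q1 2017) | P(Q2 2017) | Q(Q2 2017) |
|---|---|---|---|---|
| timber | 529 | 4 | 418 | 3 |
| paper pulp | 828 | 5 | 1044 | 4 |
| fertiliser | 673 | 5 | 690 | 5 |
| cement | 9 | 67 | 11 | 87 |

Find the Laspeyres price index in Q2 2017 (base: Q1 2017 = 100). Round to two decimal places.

108.36

Laspeyres price index uses base-period quantities as weights.
ΣP(Q2 2017)·Q(Q1 2017) = 418×4 + 1044×5 + 690×5 + 11×67 = 1672 + 5220 + 3450 + 737 = 11079
ΣP(Q1 2017)·Q(Q1 2017) = 529×4 + 828×5 + 673×5 + 9×67 = 2116 + 4140 + 3365 + 603 = 10224
Index = 11079 / 10224 × 100 = 108.3627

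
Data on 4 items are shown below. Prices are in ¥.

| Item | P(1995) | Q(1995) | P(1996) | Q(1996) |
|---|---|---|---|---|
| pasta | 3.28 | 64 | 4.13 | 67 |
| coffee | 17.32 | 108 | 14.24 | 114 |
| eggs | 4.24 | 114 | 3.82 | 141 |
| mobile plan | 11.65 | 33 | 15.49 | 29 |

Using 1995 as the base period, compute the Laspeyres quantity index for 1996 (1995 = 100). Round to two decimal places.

106.16

Laspeyres quantity index uses base-period prices as weights.
ΣP(1995)·Q(1996) = 3.28×67 + 17.32×114 + 4.24×141 + 11.65×29 = 219.76 + 1974.48 + 597.84 + 337.85 = 3129.93
ΣP(1995)·Q(1995) = 3.28×64 + 17.32×108 + 4.24×114 + 11.65×33 = 209.92 + 1870.56 + 483.36 + 384.45 = 2948.29
Index = 3129.93 / 2948.29 × 100 = 106.1609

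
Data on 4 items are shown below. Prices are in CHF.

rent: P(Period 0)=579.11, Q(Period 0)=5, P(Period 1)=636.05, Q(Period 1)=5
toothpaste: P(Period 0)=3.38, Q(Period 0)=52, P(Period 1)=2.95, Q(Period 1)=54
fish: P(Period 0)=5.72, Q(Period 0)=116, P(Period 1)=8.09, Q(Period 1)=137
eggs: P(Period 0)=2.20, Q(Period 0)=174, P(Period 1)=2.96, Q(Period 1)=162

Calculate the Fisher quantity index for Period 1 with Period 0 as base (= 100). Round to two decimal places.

Laspeyres component (base-period weights):
ΣP(Period 0)Q(Period 1) = 579.11×5 + 3.38×54 + 5.72×137 + 2.20×162 = 2895.55 + 182.52 + 783.64 + 356.4 = 4218.11
ΣP(Period 0)Q(Period 0) = 579.11×5 + 3.38×52 + 5.72×116 + 2.20×174 = 2895.55 + 175.76 + 663.52 + 382.8 = 4117.63
L = 4218.11 / 4117.63 × 100 = 102.4402
Paasche component (current-period weights):
ΣP(Period 1)Q(Period 1) = 636.05×5 + 2.95×54 + 8.09×137 + 2.96×162 = 3180.25 + 159.3 + 1108.33 + 479.52 = 4927.4
ΣP(Period 1)Q(Period 0) = 636.05×5 + 2.95×52 + 8.09×116 + 2.96×174 = 3180.25 + 153.4 + 938.44 + 515.04 = 4787.13
P = 4927.4 / 4787.13 × 100 = 102.9301
Fisher = √(L × P) = √(102.4402 × 102.9301) = 102.6849

102.68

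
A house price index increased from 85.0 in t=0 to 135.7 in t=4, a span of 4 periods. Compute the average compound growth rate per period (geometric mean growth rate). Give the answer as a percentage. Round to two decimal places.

Growth factor = (135.7/85.0)^(1/4) = (1.596471)^(1/4) = 1.124062
Growth rate = 1.124062 − 1 = 0.124062 = 12.4062%

12.41%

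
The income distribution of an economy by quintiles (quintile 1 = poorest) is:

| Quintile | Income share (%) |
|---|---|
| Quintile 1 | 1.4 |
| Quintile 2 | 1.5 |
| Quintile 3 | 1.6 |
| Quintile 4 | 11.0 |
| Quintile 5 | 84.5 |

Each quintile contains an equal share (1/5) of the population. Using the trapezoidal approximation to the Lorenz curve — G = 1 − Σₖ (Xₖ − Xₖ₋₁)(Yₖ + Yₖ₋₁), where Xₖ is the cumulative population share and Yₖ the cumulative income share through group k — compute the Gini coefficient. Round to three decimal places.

0.703

Cumulative income shares Yₖ: 0.0140, 0.0290, 0.0450, 0.1550, 1.0000
Σ (Xₖ−Xₖ₋₁)(Yₖ+Yₖ₋₁) = (1/5)(0.0140+0.0000) + (1/5)(0.0290+0.0140) + (1/5)(0.0450+0.0290) + (1/5)(0.1550+0.0450) + (1/5)(1.0000+0.1550)
  = 0.0028 + 0.0086 + 0.0148 + 0.0400 + 0.2310 = 0.2972
G = 1 − 0.2972 = 0.7028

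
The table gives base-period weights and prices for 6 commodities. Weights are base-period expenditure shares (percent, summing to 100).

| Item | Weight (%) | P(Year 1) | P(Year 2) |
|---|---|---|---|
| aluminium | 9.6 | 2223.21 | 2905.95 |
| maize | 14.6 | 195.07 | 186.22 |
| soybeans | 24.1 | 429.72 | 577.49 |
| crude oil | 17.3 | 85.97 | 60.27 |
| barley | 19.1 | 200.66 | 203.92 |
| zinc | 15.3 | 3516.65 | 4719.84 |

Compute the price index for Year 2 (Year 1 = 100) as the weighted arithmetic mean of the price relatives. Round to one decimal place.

aluminium: 9.6 × (2905.95/2223.21) = 9.6 × 1.307096 = 12.5481
maize: 14.6 × (186.22/195.07) = 14.6 × 0.954632 = 13.9376
soybeans: 24.1 × (577.49/429.72) = 24.1 × 1.343875 = 32.3874
crude oil: 17.3 × (60.27/85.97) = 17.3 × 0.701059 = 12.1283
barley: 19.1 × (203.92/200.66) = 19.1 × 1.016246 = 19.4103
zinc: 15.3 × (4719.84/3516.65) = 15.3 × 1.342141 = 20.5348
Index = Σ wᵢ·(p₁ᵢ/p₀ᵢ) = 12.5481 + 13.9376 + 32.3874 + 12.1283 + 19.4103 + 20.5348 = 110.9465

110.9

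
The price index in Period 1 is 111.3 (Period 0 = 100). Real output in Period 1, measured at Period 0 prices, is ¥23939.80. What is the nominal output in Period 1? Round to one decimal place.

Nominal = Real × (Index/100) = 23939.80 × (111.3/100)
        = 23939.80 × 1.113 = 26644.9974

26645.0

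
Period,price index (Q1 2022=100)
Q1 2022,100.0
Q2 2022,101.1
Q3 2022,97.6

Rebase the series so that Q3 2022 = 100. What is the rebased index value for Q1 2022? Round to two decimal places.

102.46

Rebased(Q1 2022) = 100.0 / 97.6 × 100 = 102.4590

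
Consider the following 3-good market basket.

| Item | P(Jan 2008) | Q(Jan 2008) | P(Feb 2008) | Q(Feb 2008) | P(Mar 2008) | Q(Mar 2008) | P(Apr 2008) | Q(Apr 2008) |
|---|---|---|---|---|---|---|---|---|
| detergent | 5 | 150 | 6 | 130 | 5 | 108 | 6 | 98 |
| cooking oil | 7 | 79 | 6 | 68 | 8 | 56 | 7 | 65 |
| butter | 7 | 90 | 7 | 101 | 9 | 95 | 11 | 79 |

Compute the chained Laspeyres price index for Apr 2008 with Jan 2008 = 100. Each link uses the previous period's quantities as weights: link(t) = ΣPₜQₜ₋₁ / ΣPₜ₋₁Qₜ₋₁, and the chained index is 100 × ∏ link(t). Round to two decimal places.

Link Jan 2008→Feb 2008:
ΣP(Feb 2008)Q(Jan 2008) = 6×150 + 6×79 + 7×90 = 900 + 474 + 630 = 2004
ΣP(Jan 2008)Q(Jan 2008) = 5×150 + 7×79 + 7×90 = 750 + 553 + 630 = 1933
link = 2004/1933 = 1.036730
Link Feb 2008→Mar 2008:
ΣP(Mar 2008)Q(Feb 2008) = 5×130 + 8×68 + 9×101 = 650 + 544 + 909 = 2103
ΣP(Feb 2008)Q(Feb 2008) = 6×130 + 6×68 + 7×101 = 780 + 408 + 707 = 1895
link = 2103/1895 = 1.109763
Link Mar 2008→Apr 2008:
ΣP(Apr 2008)Q(Mar 2008) = 6×108 + 7×56 + 11×95 = 648 + 392 + 1045 = 2085
ΣP(Mar 2008)Q(Mar 2008) = 5×108 + 8×56 + 9×95 = 540 + 448 + 855 = 1843
link = 2085/1843 = 1.131308
Chained index = 100 × 1.036730 × 1.109763 × 1.131308 = 130.1597

130.16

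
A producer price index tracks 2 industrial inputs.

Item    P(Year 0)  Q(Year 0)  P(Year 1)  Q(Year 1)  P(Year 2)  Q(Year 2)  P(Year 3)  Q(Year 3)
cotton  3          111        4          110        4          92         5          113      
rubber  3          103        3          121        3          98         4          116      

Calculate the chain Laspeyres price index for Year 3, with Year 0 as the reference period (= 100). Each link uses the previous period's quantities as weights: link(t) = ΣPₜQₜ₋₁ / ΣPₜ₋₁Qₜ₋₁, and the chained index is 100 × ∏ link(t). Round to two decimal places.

Link Year 0→Year 1:
ΣP(Year 1)Q(Year 0) = 4×111 + 3×103 = 444 + 309 = 753
ΣP(Year 0)Q(Year 0) = 3×111 + 3×103 = 333 + 309 = 642
link = 753/642 = 1.172897
Link Year 1→Year 2:
ΣP(Year 2)Q(Year 1) = 4×110 + 3×121 = 440 + 363 = 803
ΣP(Year 1)Q(Year 1) = 4×110 + 3×121 = 440 + 363 = 803
link = 803/803 = 1.000000
Link Year 2→Year 3:
ΣP(Year 3)Q(Year 2) = 5×92 + 4×98 = 460 + 392 = 852
ΣP(Year 2)Q(Year 2) = 4×92 + 3×98 = 368 + 294 = 662
link = 852/662 = 1.287009
Chained index = 100 × 1.172897 × 1.000000 × 1.287009 = 150.9529

150.95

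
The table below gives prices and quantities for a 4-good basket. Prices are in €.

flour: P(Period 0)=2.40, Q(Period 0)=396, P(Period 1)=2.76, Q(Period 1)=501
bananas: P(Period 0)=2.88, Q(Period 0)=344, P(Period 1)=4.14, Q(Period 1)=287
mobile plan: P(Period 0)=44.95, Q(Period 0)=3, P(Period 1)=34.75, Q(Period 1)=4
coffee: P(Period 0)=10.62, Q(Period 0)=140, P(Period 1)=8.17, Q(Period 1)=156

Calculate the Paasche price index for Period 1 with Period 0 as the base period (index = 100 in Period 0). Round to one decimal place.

103.1

Paasche price index uses current-period quantities as weights.
ΣP(Period 1)·Q(Period 1) = 2.76×501 + 4.14×287 + 34.75×4 + 8.17×156 = 1382.76 + 1188.18 + 139 + 1274.52 = 3984.46
ΣP(Period 0)·Q(Period 1) = 2.40×501 + 2.88×287 + 44.95×4 + 10.62×156 = 1202.4 + 826.56 + 179.8 + 1656.72 = 3865.48
Index = 3984.46 / 3865.48 × 100 = 103.0780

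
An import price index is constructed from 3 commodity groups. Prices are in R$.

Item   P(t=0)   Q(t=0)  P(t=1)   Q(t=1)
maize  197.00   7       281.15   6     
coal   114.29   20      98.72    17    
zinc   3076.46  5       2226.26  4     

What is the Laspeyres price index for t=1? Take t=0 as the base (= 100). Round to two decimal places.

79.14

Laspeyres price index uses base-period quantities as weights.
ΣP(t=1)·Q(t=0) = 281.15×7 + 98.72×20 + 2226.26×5 = 1968.05 + 1974.4 + 11131.3 = 15073.75
ΣP(t=0)·Q(t=0) = 197.00×7 + 114.29×20 + 3076.46×5 = 1379 + 2285.8 + 15382.3 = 19047.1
Index = 15073.75 / 19047.1 × 100 = 79.1393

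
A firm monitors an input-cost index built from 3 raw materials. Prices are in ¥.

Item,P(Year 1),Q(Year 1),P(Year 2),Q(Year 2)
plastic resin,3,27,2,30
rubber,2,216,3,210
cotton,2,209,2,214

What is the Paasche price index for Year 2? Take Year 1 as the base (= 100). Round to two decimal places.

119.19

Paasche price index uses current-period quantities as weights.
ΣP(Year 2)·Q(Year 2) = 2×30 + 3×210 + 2×214 = 60 + 630 + 428 = 1118
ΣP(Year 1)·Q(Year 2) = 3×30 + 2×210 + 2×214 = 90 + 420 + 428 = 938
Index = 1118 / 938 × 100 = 119.1898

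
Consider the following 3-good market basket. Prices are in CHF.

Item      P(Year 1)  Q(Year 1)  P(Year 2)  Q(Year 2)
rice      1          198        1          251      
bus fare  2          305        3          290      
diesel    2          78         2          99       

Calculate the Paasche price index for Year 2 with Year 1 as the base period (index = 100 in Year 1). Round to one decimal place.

128.2

Paasche price index uses current-period quantities as weights.
ΣP(Year 2)·Q(Year 2) = 1×251 + 3×290 + 2×99 = 251 + 870 + 198 = 1319
ΣP(Year 1)·Q(Year 2) = 1×251 + 2×290 + 2×99 = 251 + 580 + 198 = 1029
Index = 1319 / 1029 × 100 = 128.1827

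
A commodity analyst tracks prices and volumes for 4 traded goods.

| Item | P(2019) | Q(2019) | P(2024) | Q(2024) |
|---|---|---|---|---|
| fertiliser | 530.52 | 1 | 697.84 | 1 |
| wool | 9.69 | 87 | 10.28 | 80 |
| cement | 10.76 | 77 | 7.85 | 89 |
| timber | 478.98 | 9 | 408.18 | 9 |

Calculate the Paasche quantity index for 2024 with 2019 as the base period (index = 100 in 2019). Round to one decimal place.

100.4

Paasche quantity index uses current-period prices as weights.
ΣP(2024)·Q(2024) = 697.84×1 + 10.28×80 + 7.85×89 + 408.18×9 = 697.84 + 822.4 + 698.65 + 3673.62 = 5892.51
ΣP(2024)·Q(2019) = 697.84×1 + 10.28×87 + 7.85×77 + 408.18×9 = 697.84 + 894.36 + 604.45 + 3673.62 = 5870.27
Index = 5892.51 / 5870.27 × 100 = 100.3789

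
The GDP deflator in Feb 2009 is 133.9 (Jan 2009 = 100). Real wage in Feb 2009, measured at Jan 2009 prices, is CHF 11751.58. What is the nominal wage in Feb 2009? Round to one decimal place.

15735.4

Nominal = Real × (Index/100) = 11751.58 × (133.9/100)
        = 11751.58 × 1.339 = 15735.3656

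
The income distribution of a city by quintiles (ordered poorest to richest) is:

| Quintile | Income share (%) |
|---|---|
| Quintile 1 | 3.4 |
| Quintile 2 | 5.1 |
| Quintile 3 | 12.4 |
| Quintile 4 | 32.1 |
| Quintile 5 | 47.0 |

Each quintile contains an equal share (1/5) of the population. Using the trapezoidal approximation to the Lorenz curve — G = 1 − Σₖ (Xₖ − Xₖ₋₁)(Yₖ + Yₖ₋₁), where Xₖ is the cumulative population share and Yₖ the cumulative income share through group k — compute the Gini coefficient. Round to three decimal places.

Cumulative income shares Yₖ: 0.0340, 0.0850, 0.2090, 0.5300, 1.0000
Σ (Xₖ−Xₖ₋₁)(Yₖ+Yₖ₋₁) = (1/5)(0.0340+0.0000) + (1/5)(0.0850+0.0340) + (1/5)(0.2090+0.0850) + (1/5)(0.5300+0.2090) + (1/5)(1.0000+0.5300)
  = 0.0068 + 0.0238 + 0.0588 + 0.1478 + 0.3060 = 0.5432
G = 1 − 0.5432 = 0.4568

0.457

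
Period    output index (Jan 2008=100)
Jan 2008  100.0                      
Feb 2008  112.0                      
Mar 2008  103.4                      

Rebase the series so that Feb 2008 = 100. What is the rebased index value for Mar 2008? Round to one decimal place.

Rebased(Mar 2008) = 103.4 / 112.0 × 100 = 92.3214

92.3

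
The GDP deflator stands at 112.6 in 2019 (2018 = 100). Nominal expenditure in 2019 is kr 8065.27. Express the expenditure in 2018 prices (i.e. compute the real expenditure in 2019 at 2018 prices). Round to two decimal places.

Real = Nominal ÷ (Index/100) = 8065.27 ÷ (112.6/100)
     = 8065.27 ÷ 1.126 = 7162.7620

7162.76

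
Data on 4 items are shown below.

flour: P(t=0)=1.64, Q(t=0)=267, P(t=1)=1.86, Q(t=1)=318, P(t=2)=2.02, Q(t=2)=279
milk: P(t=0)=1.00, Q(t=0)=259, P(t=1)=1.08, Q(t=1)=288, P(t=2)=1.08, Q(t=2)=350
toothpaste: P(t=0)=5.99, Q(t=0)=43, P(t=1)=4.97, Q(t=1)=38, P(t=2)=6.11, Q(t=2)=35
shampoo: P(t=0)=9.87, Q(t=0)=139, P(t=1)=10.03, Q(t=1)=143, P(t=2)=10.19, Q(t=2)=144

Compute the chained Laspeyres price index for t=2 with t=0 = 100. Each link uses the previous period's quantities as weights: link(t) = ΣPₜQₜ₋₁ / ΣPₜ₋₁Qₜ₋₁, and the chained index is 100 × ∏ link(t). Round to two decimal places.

107.24

Link t=0→t=1:
ΣP(t=1)Q(t=0) = 1.86×267 + 1.08×259 + 4.97×43 + 10.03×139 = 496.62 + 279.72 + 213.71 + 1394.17 = 2384.22
ΣP(t=0)Q(t=0) = 1.64×267 + 1.00×259 + 5.99×43 + 9.87×139 = 437.88 + 259 + 257.57 + 1371.93 = 2326.38
link = 2384.22/2326.38 = 1.024863
Link t=1→t=2:
ΣP(t=2)Q(t=1) = 2.02×318 + 1.08×288 + 6.11×38 + 10.19×143 = 642.36 + 311.04 + 232.18 + 1457.17 = 2642.75
ΣP(t=1)Q(t=1) = 1.86×318 + 1.08×288 + 4.97×38 + 10.03×143 = 591.48 + 311.04 + 188.86 + 1434.29 = 2525.67
link = 2642.75/2525.67 = 1.046356
Chained index = 100 × 1.024863 × 1.046356 = 107.2371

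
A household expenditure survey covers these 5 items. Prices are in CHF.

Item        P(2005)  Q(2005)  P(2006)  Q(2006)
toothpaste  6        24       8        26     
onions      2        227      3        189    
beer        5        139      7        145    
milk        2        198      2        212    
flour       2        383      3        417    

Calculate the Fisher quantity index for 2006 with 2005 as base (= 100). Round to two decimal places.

Laspeyres component (base-period weights):
ΣP(2005)Q(2006) = 6×26 + 2×189 + 5×145 + 2×212 + 2×417 = 156 + 378 + 725 + 424 + 834 = 2517
ΣP(2005)Q(2005) = 6×24 + 2×227 + 5×139 + 2×198 + 2×383 = 144 + 454 + 695 + 396 + 766 = 2455
L = 2517 / 2455 × 100 = 102.5255
Paasche component (current-period weights):
ΣP(2006)Q(2006) = 8×26 + 3×189 + 7×145 + 2×212 + 3×417 = 208 + 567 + 1015 + 424 + 1251 = 3465
ΣP(2006)Q(2005) = 8×24 + 3×227 + 7×139 + 2×198 + 3×383 = 192 + 681 + 973 + 396 + 1149 = 3391
P = 3465 / 3391 × 100 = 102.1822
Fisher = √(L × P) = √(102.5255 × 102.1822) = 102.3537

102.35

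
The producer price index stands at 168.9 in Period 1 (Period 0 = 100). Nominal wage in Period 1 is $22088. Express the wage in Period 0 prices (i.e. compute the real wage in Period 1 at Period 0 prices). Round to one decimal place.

Real = Nominal ÷ (Index/100) = 22088 ÷ (168.9/100)
     = 22088 ÷ 1.689 = 13077.5607

13077.6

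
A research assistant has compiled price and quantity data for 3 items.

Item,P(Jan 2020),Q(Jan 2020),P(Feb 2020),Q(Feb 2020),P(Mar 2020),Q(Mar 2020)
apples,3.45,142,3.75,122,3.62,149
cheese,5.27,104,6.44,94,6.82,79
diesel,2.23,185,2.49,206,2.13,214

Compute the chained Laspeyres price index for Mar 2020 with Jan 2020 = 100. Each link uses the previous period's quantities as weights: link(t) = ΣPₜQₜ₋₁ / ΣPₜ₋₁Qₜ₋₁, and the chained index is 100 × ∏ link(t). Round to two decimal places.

Link Jan 2020→Feb 2020:
ΣP(Feb 2020)Q(Jan 2020) = 3.75×142 + 6.44×104 + 2.49×185 = 532.5 + 669.76 + 460.65 = 1662.91
ΣP(Jan 2020)Q(Jan 2020) = 3.45×142 + 5.27×104 + 2.23×185 = 489.9 + 548.08 + 412.55 = 1450.53
link = 1662.91/1450.53 = 1.146415
Link Feb 2020→Mar 2020:
ΣP(Mar 2020)Q(Feb 2020) = 3.62×122 + 6.82×94 + 2.13×206 = 441.64 + 641.08 + 438.78 = 1521.5
ΣP(Feb 2020)Q(Feb 2020) = 3.75×122 + 6.44×94 + 2.49×206 = 457.5 + 605.36 + 512.94 = 1575.8
link = 1521.5/1575.8 = 0.965541
Chained index = 100 × 1.146415 × 0.965541 = 110.6911

110.69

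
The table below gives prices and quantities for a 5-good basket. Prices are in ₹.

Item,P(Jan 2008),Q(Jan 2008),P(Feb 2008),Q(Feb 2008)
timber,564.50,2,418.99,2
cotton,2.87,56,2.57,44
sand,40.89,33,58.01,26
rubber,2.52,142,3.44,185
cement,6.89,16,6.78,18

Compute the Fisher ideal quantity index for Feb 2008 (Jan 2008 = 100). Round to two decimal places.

92.86

Laspeyres component (base-period weights):
ΣP(Jan 2008)Q(Feb 2008) = 564.50×2 + 2.87×44 + 40.89×26 + 2.52×185 + 6.89×18 = 1129 + 126.28 + 1063.14 + 466.2 + 124.02 = 2908.64
ΣP(Jan 2008)Q(Jan 2008) = 564.50×2 + 2.87×56 + 40.89×33 + 2.52×142 + 6.89×16 = 1129 + 160.72 + 1349.37 + 357.84 + 110.24 = 3107.17
L = 2908.64 / 3107.17 × 100 = 93.6106
Paasche component (current-period weights):
ΣP(Feb 2008)Q(Feb 2008) = 418.99×2 + 2.57×44 + 58.01×26 + 3.44×185 + 6.78×18 = 837.98 + 113.08 + 1508.26 + 636.4 + 122.04 = 3217.76
ΣP(Feb 2008)Q(Jan 2008) = 418.99×2 + 2.57×56 + 58.01×33 + 3.44×142 + 6.78×16 = 837.98 + 143.92 + 1914.33 + 488.48 + 108.48 = 3493.19
P = 3217.76 / 3493.19 × 100 = 92.1152
Fisher = √(L × P) = √(93.6106 × 92.1152) = 92.8599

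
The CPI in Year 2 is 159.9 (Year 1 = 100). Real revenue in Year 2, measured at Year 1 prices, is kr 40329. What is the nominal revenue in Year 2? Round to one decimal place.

Nominal = Real × (Index/100) = 40329 × (159.9/100)
        = 40329 × 1.599 = 64486.0710

64486.1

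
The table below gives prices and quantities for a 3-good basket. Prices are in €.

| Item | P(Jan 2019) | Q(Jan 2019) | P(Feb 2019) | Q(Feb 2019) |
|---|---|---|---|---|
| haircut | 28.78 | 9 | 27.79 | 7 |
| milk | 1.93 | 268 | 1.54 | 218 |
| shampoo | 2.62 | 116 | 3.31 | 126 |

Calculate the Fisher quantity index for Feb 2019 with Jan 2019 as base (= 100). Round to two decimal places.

Laspeyres component (base-period weights):
ΣP(Jan 2019)Q(Feb 2019) = 28.78×7 + 1.93×218 + 2.62×126 = 201.46 + 420.74 + 330.12 = 952.32
ΣP(Jan 2019)Q(Jan 2019) = 28.78×9 + 1.93×268 + 2.62×116 = 259.02 + 517.24 + 303.92 = 1080.18
L = 952.32 / 1080.18 × 100 = 88.1631
Paasche component (current-period weights):
ΣP(Feb 2019)Q(Feb 2019) = 27.79×7 + 1.54×218 + 3.31×126 = 194.53 + 335.72 + 417.06 = 947.31
ΣP(Feb 2019)Q(Jan 2019) = 27.79×9 + 1.54×268 + 3.31×116 = 250.11 + 412.72 + 383.96 = 1046.79
P = 947.31 / 1046.79 × 100 = 90.4967
Fisher = √(L × P) = √(88.1631 × 90.4967) = 89.3223

89.32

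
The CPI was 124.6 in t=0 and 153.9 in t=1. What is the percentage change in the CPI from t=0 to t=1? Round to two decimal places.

23.52%

Change = (153.9 − 124.6) / 124.6 × 100
       = 29.3 / 124.6 × 100 = 23.5152%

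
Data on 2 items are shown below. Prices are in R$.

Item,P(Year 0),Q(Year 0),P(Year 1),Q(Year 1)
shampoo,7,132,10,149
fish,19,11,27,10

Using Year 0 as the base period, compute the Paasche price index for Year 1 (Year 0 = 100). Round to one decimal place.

Paasche price index uses current-period quantities as weights.
ΣP(Year 1)·Q(Year 1) = 10×149 + 27×10 = 1490 + 270 = 1760
ΣP(Year 0)·Q(Year 1) = 7×149 + 19×10 = 1043 + 190 = 1233
Index = 1760 / 1233 × 100 = 142.7413

142.7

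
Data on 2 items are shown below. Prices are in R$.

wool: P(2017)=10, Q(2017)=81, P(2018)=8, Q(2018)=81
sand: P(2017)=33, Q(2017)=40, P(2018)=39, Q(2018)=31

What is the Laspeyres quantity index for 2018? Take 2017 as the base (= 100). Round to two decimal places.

Laspeyres quantity index uses base-period prices as weights.
ΣP(2017)·Q(2018) = 10×81 + 33×31 = 810 + 1023 = 1833
ΣP(2017)·Q(2017) = 10×81 + 33×40 = 810 + 1320 = 2130
Index = 1833 / 2130 × 100 = 86.0563

86.06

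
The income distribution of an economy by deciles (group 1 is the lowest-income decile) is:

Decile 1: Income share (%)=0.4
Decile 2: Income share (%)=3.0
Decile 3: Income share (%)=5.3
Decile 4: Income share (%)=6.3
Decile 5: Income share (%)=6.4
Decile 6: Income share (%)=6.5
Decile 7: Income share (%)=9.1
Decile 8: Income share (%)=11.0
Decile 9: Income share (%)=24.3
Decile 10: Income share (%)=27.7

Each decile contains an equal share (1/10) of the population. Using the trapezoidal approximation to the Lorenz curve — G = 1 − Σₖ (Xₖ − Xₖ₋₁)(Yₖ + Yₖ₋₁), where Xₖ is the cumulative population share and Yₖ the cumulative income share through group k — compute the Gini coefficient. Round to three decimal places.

Cumulative income shares Yₖ: 0.0040, 0.0340, 0.0870, 0.1500, 0.2140, 0.2790, 0.3700, 0.4800, 0.7230, 1.0000
Σ (Xₖ−Xₖ₋₁)(Yₖ+Yₖ₋₁) = (1/10)(0.0040+0.0000) + (1/10)(0.0340+0.0040) + (1/10)(0.0870+0.0340) + (1/10)(0.1500+0.0870) + (1/10)(0.2140+0.1500) + (1/10)(0.2790+0.2140) + (1/10)(0.3700+0.2790) + (1/10)(0.4800+0.3700) + (1/10)(0.7230+0.4800) + (1/10)(1.0000+0.7230)
  = 0.0004 + 0.0038 + 0.0121 + 0.0237 + 0.0364 + 0.0493 + 0.0649 + 0.0850 + 0.1203 + 0.1723 = 0.5682
G = 1 − 0.5682 = 0.4318

0.432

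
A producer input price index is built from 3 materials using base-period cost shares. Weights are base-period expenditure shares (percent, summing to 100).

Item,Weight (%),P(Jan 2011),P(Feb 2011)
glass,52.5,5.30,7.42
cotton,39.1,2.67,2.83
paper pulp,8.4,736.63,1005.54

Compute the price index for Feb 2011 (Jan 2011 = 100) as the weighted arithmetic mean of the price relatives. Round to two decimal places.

126.41

glass: 52.5 × (7.42/5.30) = 52.5 × 1.400000 = 73.5000
cotton: 39.1 × (2.83/2.67) = 39.1 × 1.059925 = 41.4431
paper pulp: 8.4 × (1005.54/736.63) = 8.4 × 1.365054 = 11.4665
Index = Σ wᵢ·(p₁ᵢ/p₀ᵢ) = 73.5000 + 41.4431 + 11.4665 = 126.4095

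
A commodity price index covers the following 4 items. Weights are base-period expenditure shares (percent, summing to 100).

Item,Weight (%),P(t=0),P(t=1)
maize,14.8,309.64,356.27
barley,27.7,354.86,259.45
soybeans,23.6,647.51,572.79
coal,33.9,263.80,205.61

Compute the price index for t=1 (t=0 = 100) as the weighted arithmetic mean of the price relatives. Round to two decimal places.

maize: 14.8 × (356.27/309.64) = 14.8 × 1.150594 = 17.0288
barley: 27.7 × (259.45/354.86) = 27.7 × 0.731133 = 20.2524
soybeans: 23.6 × (572.79/647.51) = 23.6 × 0.884604 = 20.8767
coal: 33.9 × (205.61/263.80) = 33.9 × 0.779416 = 26.4222
Index = Σ wᵢ·(p₁ᵢ/p₀ᵢ) = 17.0288 + 20.2524 + 20.8767 + 26.4222 = 84.5801

84.58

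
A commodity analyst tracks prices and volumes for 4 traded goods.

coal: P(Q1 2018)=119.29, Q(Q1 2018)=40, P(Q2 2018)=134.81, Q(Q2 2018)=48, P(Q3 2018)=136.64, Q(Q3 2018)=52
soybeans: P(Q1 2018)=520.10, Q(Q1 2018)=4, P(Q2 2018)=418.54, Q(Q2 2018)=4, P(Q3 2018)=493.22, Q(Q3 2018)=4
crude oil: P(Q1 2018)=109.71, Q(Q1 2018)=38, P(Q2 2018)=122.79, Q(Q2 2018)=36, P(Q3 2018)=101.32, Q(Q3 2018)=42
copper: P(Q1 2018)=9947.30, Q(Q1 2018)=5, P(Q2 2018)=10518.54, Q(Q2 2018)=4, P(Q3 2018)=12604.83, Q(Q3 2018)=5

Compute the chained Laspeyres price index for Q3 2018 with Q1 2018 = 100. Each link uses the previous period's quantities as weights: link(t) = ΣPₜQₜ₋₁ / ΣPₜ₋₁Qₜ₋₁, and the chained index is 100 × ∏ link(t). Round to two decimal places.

121.29

Link Q1 2018→Q2 2018:
ΣP(Q2 2018)Q(Q1 2018) = 134.81×40 + 418.54×4 + 122.79×38 + 10518.54×5 = 5392.4 + 1674.16 + 4666.02 + 52592.7 = 64325.28
ΣP(Q1 2018)Q(Q1 2018) = 119.29×40 + 520.10×4 + 109.71×38 + 9947.30×5 = 4771.6 + 2080.4 + 4168.98 + 49736.5 = 60757.48
link = 64325.28/60757.48 = 1.058722
Link Q2 2018→Q3 2018:
ΣP(Q3 2018)Q(Q2 2018) = 136.64×48 + 493.22×4 + 101.32×36 + 12604.83×4 = 6558.72 + 1972.88 + 3647.52 + 50419.32 = 62598.44
ΣP(Q2 2018)Q(Q2 2018) = 134.81×48 + 418.54×4 + 122.79×36 + 10518.54×4 = 6470.88 + 1674.16 + 4420.44 + 42074.16 = 54639.64
link = 62598.44/54639.64 = 1.145660
Chained index = 100 × 1.058722 × 1.145660 = 121.2935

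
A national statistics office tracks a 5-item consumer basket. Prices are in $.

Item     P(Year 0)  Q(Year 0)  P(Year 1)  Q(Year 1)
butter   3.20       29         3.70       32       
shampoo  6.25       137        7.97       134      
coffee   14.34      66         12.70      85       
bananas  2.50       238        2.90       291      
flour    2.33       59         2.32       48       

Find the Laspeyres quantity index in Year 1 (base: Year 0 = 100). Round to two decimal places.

Laspeyres quantity index uses base-period prices as weights.
ΣP(Year 0)·Q(Year 1) = 3.20×32 + 6.25×134 + 14.34×85 + 2.50×291 + 2.33×48 = 102.4 + 837.5 + 1218.9 + 727.5 + 111.84 = 2998.14
ΣP(Year 0)·Q(Year 0) = 3.20×29 + 6.25×137 + 14.34×66 + 2.50×238 + 2.33×59 = 92.8 + 856.25 + 946.44 + 595 + 137.47 = 2627.96
Index = 2998.14 / 2627.96 × 100 = 114.0862

114.09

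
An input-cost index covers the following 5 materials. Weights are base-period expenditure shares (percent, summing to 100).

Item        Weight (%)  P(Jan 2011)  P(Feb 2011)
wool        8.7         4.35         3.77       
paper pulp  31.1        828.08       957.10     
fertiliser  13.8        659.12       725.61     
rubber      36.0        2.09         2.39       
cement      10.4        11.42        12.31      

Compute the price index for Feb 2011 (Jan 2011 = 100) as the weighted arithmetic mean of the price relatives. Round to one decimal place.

wool: 8.7 × (3.77/4.35) = 8.7 × 0.866667 = 7.5400
paper pulp: 31.1 × (957.10/828.08) = 31.1 × 1.155806 = 35.9456
fertiliser: 13.8 × (725.61/659.12) = 13.8 × 1.100877 = 15.1921
rubber: 36.0 × (2.39/2.09) = 36.0 × 1.143541 = 41.1675
cement: 10.4 × (12.31/11.42) = 10.4 × 1.077933 = 11.2105
Index = Σ wᵢ·(p₁ᵢ/p₀ᵢ) = 7.5400 + 35.9456 + 15.1921 + 41.1675 + 11.2105 = 111.0556

111.1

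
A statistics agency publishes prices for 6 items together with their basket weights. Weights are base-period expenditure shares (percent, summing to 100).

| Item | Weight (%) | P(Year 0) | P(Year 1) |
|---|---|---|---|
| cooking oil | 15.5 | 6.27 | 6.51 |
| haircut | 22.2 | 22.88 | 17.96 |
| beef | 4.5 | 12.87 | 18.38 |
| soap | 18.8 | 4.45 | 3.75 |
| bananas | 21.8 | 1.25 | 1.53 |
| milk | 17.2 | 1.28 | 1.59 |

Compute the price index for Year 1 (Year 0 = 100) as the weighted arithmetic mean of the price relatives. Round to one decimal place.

103.8

cooking oil: 15.5 × (6.51/6.27) = 15.5 × 1.038278 = 16.0933
haircut: 22.2 × (17.96/22.88) = 22.2 × 0.784965 = 17.4262
beef: 4.5 × (18.38/12.87) = 4.5 × 1.428127 = 6.4266
soap: 18.8 × (3.75/4.45) = 18.8 × 0.842697 = 15.8427
bananas: 21.8 × (1.53/1.25) = 21.8 × 1.224000 = 26.6832
milk: 17.2 × (1.59/1.28) = 17.2 × 1.242188 = 21.3656
Index = Σ wᵢ·(p₁ᵢ/p₀ᵢ) = 16.0933 + 17.4262 + 6.4266 + 15.8427 + 26.6832 + 21.3656 = 103.8376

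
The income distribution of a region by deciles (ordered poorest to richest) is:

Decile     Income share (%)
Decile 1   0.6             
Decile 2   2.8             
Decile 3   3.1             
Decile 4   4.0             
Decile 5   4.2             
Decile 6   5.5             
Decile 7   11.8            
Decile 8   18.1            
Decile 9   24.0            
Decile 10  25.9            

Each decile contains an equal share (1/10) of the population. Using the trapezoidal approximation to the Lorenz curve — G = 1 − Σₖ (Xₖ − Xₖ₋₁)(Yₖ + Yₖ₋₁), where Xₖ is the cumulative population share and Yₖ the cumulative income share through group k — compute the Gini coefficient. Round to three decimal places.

0.476

Cumulative income shares Yₖ: 0.0060, 0.0340, 0.0650, 0.1050, 0.1470, 0.2020, 0.3200, 0.5010, 0.7410, 1.0000
Σ (Xₖ−Xₖ₋₁)(Yₖ+Yₖ₋₁) = (1/10)(0.0060+0.0000) + (1/10)(0.0340+0.0060) + (1/10)(0.0650+0.0340) + (1/10)(0.1050+0.0650) + (1/10)(0.1470+0.1050) + (1/10)(0.2020+0.1470) + (1/10)(0.3200+0.2020) + (1/10)(0.5010+0.3200) + (1/10)(0.7410+0.5010) + (1/10)(1.0000+0.7410)
  = 0.0006 + 0.0040 + 0.0099 + 0.0170 + 0.0252 + 0.0349 + 0.0522 + 0.0821 + 0.1242 + 0.1741 = 0.5242
G = 1 − 0.5242 = 0.4758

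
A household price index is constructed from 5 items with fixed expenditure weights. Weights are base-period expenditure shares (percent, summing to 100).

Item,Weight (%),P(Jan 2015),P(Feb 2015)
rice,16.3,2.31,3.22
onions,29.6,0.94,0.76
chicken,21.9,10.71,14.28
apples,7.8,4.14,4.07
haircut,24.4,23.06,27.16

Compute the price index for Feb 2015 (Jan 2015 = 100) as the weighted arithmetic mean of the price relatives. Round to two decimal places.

rice: 16.3 × (3.22/2.31) = 16.3 × 1.393939 = 22.7212
onions: 29.6 × (0.76/0.94) = 29.6 × 0.808511 = 23.9319
chicken: 21.9 × (14.28/10.71) = 21.9 × 1.333333 = 29.2000
apples: 7.8 × (4.07/4.14) = 7.8 × 0.983092 = 7.6681
haircut: 24.4 × (27.16/23.06) = 24.4 × 1.177797 = 28.7382
Index = Σ wᵢ·(p₁ᵢ/p₀ᵢ) = 22.7212 + 23.9319 + 29.2000 + 7.6681 + 28.7382 = 112.2595

112.26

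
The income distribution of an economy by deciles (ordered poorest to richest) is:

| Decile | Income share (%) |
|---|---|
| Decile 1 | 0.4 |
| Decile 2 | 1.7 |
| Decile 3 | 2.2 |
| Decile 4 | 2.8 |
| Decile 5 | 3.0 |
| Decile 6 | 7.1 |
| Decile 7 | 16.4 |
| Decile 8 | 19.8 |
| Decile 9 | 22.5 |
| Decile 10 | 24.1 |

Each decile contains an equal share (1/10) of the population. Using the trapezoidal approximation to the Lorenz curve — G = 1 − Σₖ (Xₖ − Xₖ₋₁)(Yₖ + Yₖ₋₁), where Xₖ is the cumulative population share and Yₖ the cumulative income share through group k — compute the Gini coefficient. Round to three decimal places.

Cumulative income shares Yₖ: 0.0040, 0.0210, 0.0430, 0.0710, 0.1010, 0.1720, 0.3360, 0.5340, 0.7590, 1.0000
Σ (Xₖ−Xₖ₋₁)(Yₖ+Yₖ₋₁) = (1/10)(0.0040+0.0000) + (1/10)(0.0210+0.0040) + (1/10)(0.0430+0.0210) + (1/10)(0.0710+0.0430) + (1/10)(0.1010+0.0710) + (1/10)(0.1720+0.1010) + (1/10)(0.3360+0.1720) + (1/10)(0.5340+0.3360) + (1/10)(0.7590+0.5340) + (1/10)(1.0000+0.7590)
  = 0.0004 + 0.0025 + 0.0064 + 0.0114 + 0.0172 + 0.0273 + 0.0508 + 0.0870 + 0.1293 + 0.1759 = 0.5082
G = 1 − 0.5082 = 0.4918

0.492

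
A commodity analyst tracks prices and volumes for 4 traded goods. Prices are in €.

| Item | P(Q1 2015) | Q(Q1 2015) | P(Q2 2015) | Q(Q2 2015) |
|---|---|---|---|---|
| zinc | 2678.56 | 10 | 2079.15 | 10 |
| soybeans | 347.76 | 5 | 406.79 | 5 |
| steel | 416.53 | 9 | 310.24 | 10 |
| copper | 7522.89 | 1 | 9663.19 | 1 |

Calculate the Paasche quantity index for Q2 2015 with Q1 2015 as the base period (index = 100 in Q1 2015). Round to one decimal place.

Paasche quantity index uses current-period prices as weights.
ΣP(Q2 2015)·Q(Q2 2015) = 2079.15×10 + 406.79×5 + 310.24×10 + 9663.19×1 = 20791.5 + 2033.95 + 3102.4 + 9663.19 = 35591.04
ΣP(Q2 2015)·Q(Q1 2015) = 2079.15×10 + 406.79×5 + 310.24×9 + 9663.19×1 = 20791.5 + 2033.95 + 2792.16 + 9663.19 = 35280.8
Index = 35591.04 / 35280.8 × 100 = 100.8793

100.9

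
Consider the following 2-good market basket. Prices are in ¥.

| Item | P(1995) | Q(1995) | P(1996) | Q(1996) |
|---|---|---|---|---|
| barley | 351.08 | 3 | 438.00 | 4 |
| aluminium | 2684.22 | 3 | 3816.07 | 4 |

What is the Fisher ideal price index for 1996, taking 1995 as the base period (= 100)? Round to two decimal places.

Laspeyres component (base-period weights):
ΣP(1996)Q(1995) = 438.00×3 + 3816.07×3 = 1314 + 11448.21 = 12762.21
ΣP(1995)Q(1995) = 351.08×3 + 2684.22×3 = 1053.24 + 8052.66 = 9105.9
L = 12762.21 / 9105.9 × 100 = 140.1532
Paasche component (current-period weights):
ΣP(1996)Q(1996) = 438.00×4 + 3816.07×4 = 1752 + 15264.28 = 17016.28
ΣP(1995)Q(1996) = 351.08×4 + 2684.22×4 = 1404.32 + 10736.88 = 12141.2
P = 17016.28 / 12141.2 × 100 = 140.1532
Fisher = √(L × P) = √(140.1532 × 140.1532) = 140.1532

140.15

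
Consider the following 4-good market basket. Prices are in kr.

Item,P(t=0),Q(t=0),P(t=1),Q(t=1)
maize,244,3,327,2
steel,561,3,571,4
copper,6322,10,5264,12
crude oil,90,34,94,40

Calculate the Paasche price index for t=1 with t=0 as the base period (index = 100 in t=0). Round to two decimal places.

85.00

Paasche price index uses current-period quantities as weights.
ΣP(t=1)·Q(t=1) = 327×2 + 571×4 + 5264×12 + 94×40 = 654 + 2284 + 63168 + 3760 = 69866
ΣP(t=0)·Q(t=1) = 244×2 + 561×4 + 6322×12 + 90×40 = 488 + 2244 + 75864 + 3600 = 82196
Index = 69866 / 82196 × 100 = 84.9993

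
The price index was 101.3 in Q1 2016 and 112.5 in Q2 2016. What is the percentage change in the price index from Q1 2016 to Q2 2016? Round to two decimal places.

Change = (112.5 − 101.3) / 101.3 × 100
       = 11.2 / 101.3 × 100 = 11.0563%

11.06%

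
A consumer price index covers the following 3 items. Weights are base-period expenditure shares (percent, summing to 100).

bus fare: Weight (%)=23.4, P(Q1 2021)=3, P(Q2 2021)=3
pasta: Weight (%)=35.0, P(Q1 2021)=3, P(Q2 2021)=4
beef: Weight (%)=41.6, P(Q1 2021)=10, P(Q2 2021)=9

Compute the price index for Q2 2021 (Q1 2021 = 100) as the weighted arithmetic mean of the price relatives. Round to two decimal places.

bus fare: 23.4 × (3/3) = 23.4 × 1.000000 = 23.4000
pasta: 35.0 × (4/3) = 35.0 × 1.333333 = 46.6667
beef: 41.6 × (9/10) = 41.6 × 0.900000 = 37.4400
Index = Σ wᵢ·(p₁ᵢ/p₀ᵢ) = 23.4000 + 46.6667 + 37.4400 = 107.5067

107.51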